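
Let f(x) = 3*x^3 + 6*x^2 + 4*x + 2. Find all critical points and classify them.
f'(x) = 9*x^2 + 12*x + 4

Solve f'(x) = 0:
  Factor: 9*x^2 + 12*x + 4 = (3*x + 2)^2 = 0.
  ⇒ x = -2/3

f''(x) = 18*x + 12
Second-derivative test at each critical point:
  f''(-2/3) = 0, so the second-derivative test is inconclusive; use the first-derivative test: f'(-11/12) = 0.5625, f'(-5/12) = 0.5625 — f' is positive on both sides (no sign change) → neither a local maximum nor a local minimum

Critical points: x = -2/3 (neither)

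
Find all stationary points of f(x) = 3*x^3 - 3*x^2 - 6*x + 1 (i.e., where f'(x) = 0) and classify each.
f'(x) = 9*x^2 - 6*x - 6

Solve f'(x) = 0:
  Factor: 9*x^2 - 6*x - 6 = 3*(3*x^2 - 2*x - 2); 3*x^2 - 2*x - 2 = 0 has no rational roots; quadratic formula: x = (2 ± √28)/6.
  ⇒ x = 1/3 - sqrt(7)/3 ≈ -0.5486, 1/3 + sqrt(7)/3 ≈ 1.2153

f''(x) = 18*x - 6
Second-derivative test at each critical point:
  f''(-0.5486) = -15.8745 < 0 → local maximum
  f''(1.2153) = 15.8745 > 0 → local minimum

Critical points: x = 1/3 - sqrt(7)/3 ≈ -0.5486 (local maximum); x = 1/3 + sqrt(7)/3 ≈ 1.2153 (local minimum)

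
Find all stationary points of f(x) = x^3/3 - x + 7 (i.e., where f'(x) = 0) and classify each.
f'(x) = x^2 - 1

Solve f'(x) = 0:
  Factor: x^2 - 1 = (x - 1)*(x + 1) = 0.
  ⇒ x = -1, 1

f''(x) = 2*x
Second-derivative test at each critical point:
  f''(-1) = -2 < 0 → local maximum
  f''(1) = 2 > 0 → local minimum

Critical points: x = -1 (local maximum); x = 1 (local minimum)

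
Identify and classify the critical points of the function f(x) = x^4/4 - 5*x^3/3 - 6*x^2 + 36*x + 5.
f'(x) = x^3 - 5*x^2 - 12*x + 36

Solve f'(x) = 0:
  Factor: x^3 - 5*x^2 - 12*x + 36 = (x - 6)*(x - 2)*(x + 3) = 0.
  ⇒ x = -3, 2, 6

f''(x) = 3*x^2 - 10*x - 12
Second-derivative test at each critical point:
  f''(-3) = 45 > 0 → local minimum
  f''(2) = -20 < 0 → local maximum
  f''(6) = 36 > 0 → local minimum

Critical points: x = -3 (local minimum); x = 2 (local maximum); x = 6 (local minimum)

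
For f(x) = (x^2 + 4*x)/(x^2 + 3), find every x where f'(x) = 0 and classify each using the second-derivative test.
f'(x) = 2*(-2*x^2 + 3*x + 6)/(x^4 + 6*x^2 + 9)

Solve f'(x) = 0:
  f'(x) = -2*(2*x^2 - 3*x - 6)/(x^2 + 3)^2; the denominator is positive wherever f is defined, so f'(x) = 0 ⇔ -4*x^2 + 6*x + 12 = 0.
  Factor: -4*x^2 + 6*x + 12 = -2*(2*x^2 - 3*x - 6); 2*x^2 - 3*x - 6 = 0 has no rational roots; quadratic formula: x = (3 ± √57)/4.
  ⇒ x = 3/4 - sqrt(57)/4 ≈ -1.1375, 3/4 + sqrt(57)/4 ≈ 2.6375

f''(x) = 2*(4*x^3 - 9*x^2 - 36*x + 9)/(x^6 + 9*x^4 + 27*x^2 + 27)
Second-derivative test at each critical point:
  f''(-1.1375) = 0.8190 > 0 → local minimum
  f''(2.6375) = -0.1523 < 0 → local maximum

Critical points: x = 3/4 - sqrt(57)/4 ≈ -1.1375 (local minimum); x = 3/4 + sqrt(57)/4 ≈ 2.6375 (local maximum)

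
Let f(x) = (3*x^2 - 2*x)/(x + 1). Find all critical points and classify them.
f'(x) = (3*x^2 + 6*x - 2)/(x^2 + 2*x + 1)

Solve f'(x) = 0:
  f'(x) = (3*x^2 + 6*x - 2)/(x + 1)^2; the denominator is positive wherever f is defined, so f'(x) = 0 ⇔ 3*x^2 + 6*x - 2 = 0.
  3*x^2 + 6*x - 2 = 0 has no rational roots; quadratic formula: x = (-6 ± √60)/6.
  ⇒ x = -sqrt(15)/3 - 1 ≈ -2.2910, -1 + sqrt(15)/3 ≈ 0.2910

f''(x) = 10/(x^3 + 3*x^2 + 3*x + 1)
Second-derivative test at each critical point:
  f''(-2.2910) = -4.6476 < 0 → local maximum
  f''(0.2910) = 4.6476 > 0 → local minimum

Critical points: x = -sqrt(15)/3 - 1 ≈ -2.2910 (local maximum); x = -1 + sqrt(15)/3 ≈ 0.2910 (local minimum)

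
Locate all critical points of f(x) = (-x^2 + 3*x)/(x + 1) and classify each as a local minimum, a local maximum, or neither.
f'(x) = (-x^2 - 2*x + 3)/(x^2 + 2*x + 1)

Solve f'(x) = 0:
  f'(x) = -(x - 1)*(x + 3)/(x + 1)^2; the denominator is positive wherever f is defined, so f'(x) = 0 ⇔ -x^2 - 2*x + 3 = 0.
  Factor: -x^2 - 2*x + 3 = -(x - 1)*(x + 3) = 0.
  ⇒ x = -3, 1

f''(x) = -8/(x^3 + 3*x^2 + 3*x + 1)
Second-derivative test at each critical point:
  f''(-3) = 1 > 0 → local minimum
  f''(1) = -1 < 0 → local maximum

Critical points: x = -3 (local minimum); x = 1 (local maximum)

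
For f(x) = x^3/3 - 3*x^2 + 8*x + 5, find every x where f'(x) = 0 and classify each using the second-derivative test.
f'(x) = x^2 - 6*x + 8

Solve f'(x) = 0:
  Factor: x^2 - 6*x + 8 = (x - 4)*(x - 2) = 0.
  ⇒ x = 2, 4

f''(x) = 2*x - 6
Second-derivative test at each critical point:
  f''(2) = -2 < 0 → local maximum
  f''(4) = 2 > 0 → local minimum

Critical points: x = 2 (local maximum); x = 4 (local minimum)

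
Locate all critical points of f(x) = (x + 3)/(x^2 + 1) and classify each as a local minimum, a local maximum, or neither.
f'(x) = (x^2 - 2*x*(x + 3) + 1)/(x^2 + 1)^2

Solve f'(x) = 0:
  f'(x) = -(x^2 + 6*x - 1)/(x^2 + 1)^2; the denominator is positive wherever f is defined, so f'(x) = 0 ⇔ -x^2 - 6*x + 1 = 0.
  x^2 + 6*x - 1 = 0 has no rational roots; quadratic formula: x = (-6 ± √40)/2.
  ⇒ x = -sqrt(10) - 3 ≈ -6.1623, -3 + sqrt(10) ≈ 0.1623

f''(x) = 2*(4*x^2*(x + 3) - 3*(x + 1)*(x^2 + 1))/(x^2 + 1)^3
Second-derivative test at each critical point:
  f''(-6.1623) = 0.0042 > 0 → local minimum
  f''(0.1623) = -6.0042 < 0 → local maximum

Critical points: x = -sqrt(10) - 3 ≈ -6.1623 (local minimum); x = -3 + sqrt(10) ≈ 0.1623 (local maximum)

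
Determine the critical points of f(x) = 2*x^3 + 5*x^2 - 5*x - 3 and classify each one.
f'(x) = 6*x^2 + 10*x - 5

Solve f'(x) = 0:
  6*x^2 + 10*x - 5 = 0 has no rational roots; quadratic formula: x = (-10 ± √220)/12.
  ⇒ x = -sqrt(55)/6 - 5/6 ≈ -2.0694, -5/6 + sqrt(55)/6 ≈ 0.4027

f''(x) = 12*x + 10
Second-derivative test at each critical point:
  f''(-2.0694) = -14.8324 < 0 → local maximum
  f''(0.4027) = 14.8324 > 0 → local minimum

Critical points: x = -sqrt(55)/6 - 5/6 ≈ -2.0694 (local maximum); x = -5/6 + sqrt(55)/6 ≈ 0.4027 (local minimum)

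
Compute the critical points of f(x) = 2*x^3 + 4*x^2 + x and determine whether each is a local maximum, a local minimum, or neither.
f'(x) = 6*x^2 + 8*x + 1

Solve f'(x) = 0:
  6*x^2 + 8*x + 1 = 0 has no rational roots; quadratic formula: x = (-8 ± √40)/12.
  ⇒ x = -2/3 - sqrt(10)/6 ≈ -1.1937, -2/3 + sqrt(10)/6 ≈ -0.1396

f''(x) = 12*x + 8
Second-derivative test at each critical point:
  f''(-1.1937) = -6.3246 < 0 → local maximum
  f''(-0.1396) = 6.3246 > 0 → local minimum

Critical points: x = -2/3 - sqrt(10)/6 ≈ -1.1937 (local maximum); x = -2/3 + sqrt(10)/6 ≈ -0.1396 (local minimum)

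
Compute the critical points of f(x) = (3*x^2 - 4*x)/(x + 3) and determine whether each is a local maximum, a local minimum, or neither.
f'(x) = 3*(x^2 + 6*x - 4)/(x^2 + 6*x + 9)

Solve f'(x) = 0:
  f'(x) = 3*(x^2 + 6*x - 4)/(x + 3)^2; the denominator is positive wherever f is defined, so f'(x) = 0 ⇔ 3*x^2 + 18*x - 12 = 0.
  Factor: 3*x^2 + 18*x - 12 = 3*(x^2 + 6*x - 4); x^2 + 6*x - 4 = 0 has no rational roots; quadratic formula: x = (-6 ± √52)/2.
  ⇒ x = -sqrt(13) - 3 ≈ -6.6056, -3 + sqrt(13) ≈ 0.6056

f''(x) = 78/(x^3 + 9*x^2 + 27*x + 27)
Second-derivative test at each critical point:
  f''(-6.6056) = -1.6641 < 0 → local maximum
  f''(0.6056) = 1.6641 > 0 → local minimum

Critical points: x = -sqrt(13) - 3 ≈ -6.6056 (local maximum); x = -3 + sqrt(13) ≈ 0.6056 (local minimum)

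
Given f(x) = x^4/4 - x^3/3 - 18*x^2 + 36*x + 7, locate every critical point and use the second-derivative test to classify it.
f'(x) = x^3 - x^2 - 36*x + 36

Solve f'(x) = 0:
  Factor: x^3 - x^2 - 36*x + 36 = (x - 6)*(x - 1)*(x + 6) = 0.
  ⇒ x = -6, 1, 6

f''(x) = 3*x^2 - 2*x - 36
Second-derivative test at each critical point:
  f''(-6) = 84 > 0 → local minimum
  f''(1) = -35 < 0 → local maximum
  f''(6) = 60 > 0 → local minimum

Critical points: x = -6 (local minimum); x = 1 (local maximum); x = 6 (local minimum)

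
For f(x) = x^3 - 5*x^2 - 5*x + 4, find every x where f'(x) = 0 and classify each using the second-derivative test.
f'(x) = 3*x^2 - 10*x - 5

Solve f'(x) = 0:
  3*x^2 - 10*x - 5 = 0 has no rational roots; quadratic formula: x = (10 ± √160)/6.
  ⇒ x = 5/3 - 2*sqrt(10)/3 ≈ -0.4415, 5/3 + 2*sqrt(10)/3 ≈ 3.7749

f''(x) = 6*x - 10
Second-derivative test at each critical point:
  f''(-0.4415) = -12.6491 < 0 → local maximum
  f''(3.7749) = 12.6491 > 0 → local minimum

Critical points: x = 5/3 - 2*sqrt(10)/3 ≈ -0.4415 (local maximum); x = 5/3 + 2*sqrt(10)/3 ≈ 3.7749 (local minimum)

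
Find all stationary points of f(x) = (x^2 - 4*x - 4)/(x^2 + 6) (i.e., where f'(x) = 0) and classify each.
f'(x) = 4*(x^2 + 5*x - 6)/(x^4 + 12*x^2 + 36)

Solve f'(x) = 0:
  f'(x) = 4*(x - 1)*(x + 6)/(x^2 + 6)^2; the denominator is positive wherever f is defined, so f'(x) = 0 ⇔ 4*x^2 + 20*x - 24 = 0.
  Factor: 4*x^2 + 20*x - 24 = 4*(x - 1)*(x + 6) = 0.
  ⇒ x = -6, 1

f''(x) = 4*(-2*x^3 - 15*x^2 + 36*x + 30)/(x^6 + 18*x^4 + 108*x^2 + 216)
Second-derivative test at each critical point:
  f''(-6) = -1/63 < 0 → local maximum
  f''(1) = 4/7 > 0 → local minimum

Critical points: x = -6 (local maximum); x = 1 (local minimum)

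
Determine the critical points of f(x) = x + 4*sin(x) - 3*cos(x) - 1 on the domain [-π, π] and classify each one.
f'(x) = 3*sin(x) + 4*cos(x) + 1

Solve f'(x) = 0 on [-π, π]:
  f'(x) = 0 ⇔ 3*sin(x) + 4*cos(x) = -1. Write the left side as R·cos(x + φ) with R = √(4² + (-3)²) = 5, cos φ = 4/5, sin φ = -3/5; then cos(x + φ) = -1/5. Solve for x and keep the solutions lying in [-π, π].
  ⇒ x = atan((-8*sqrt(6) - 3)/(-4 + 6*sqrt(6))) ≈ -1.1287, atan((-3 + 8*sqrt(6))/(-6*sqrt(6) - 4)) + pi ≈ 2.4157

f''(x) = -4*sin(x) + 3*cos(x)
Second-derivative test at each critical point:
  f''(-1.1287) = 4.8990 > 0 → local minimum
  f''(2.4157) = -4.8990 < 0 → local maximum

Critical points: x = atan((-8*sqrt(6) - 3)/(-4 + 6*sqrt(6))) ≈ -1.1287 (local minimum); x = atan((-3 + 8*sqrt(6))/(-6*sqrt(6) - 4)) + pi ≈ 2.4157 (local maximum)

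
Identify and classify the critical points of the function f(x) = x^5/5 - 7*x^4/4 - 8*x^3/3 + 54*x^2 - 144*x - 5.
f'(x) = x^4 - 7*x^3 - 8*x^2 + 108*x - 144

Solve f'(x) = 0:
  Factor: x^4 - 7*x^3 - 8*x^2 + 108*x - 144 = (x - 6)*(x - 3)*(x - 2)*(x + 4) = 0.
  ⇒ x = -4, 2, 3, 6

f''(x) = 4*x^3 - 21*x^2 - 16*x + 108
Second-derivative test at each critical point:
  f''(-4) = -420 < 0 → local maximum
  f''(2) = 24 > 0 → local minimum
  f''(3) = -21 < 0 → local maximum
  f''(6) = 120 > 0 → local minimum

Critical points: x = -4 (local maximum); x = 2 (local minimum); x = 3 (local maximum); x = 6 (local minimum)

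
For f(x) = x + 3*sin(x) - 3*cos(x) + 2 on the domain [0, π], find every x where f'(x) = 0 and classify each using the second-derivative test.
f'(x) = 3*sqrt(2)*sin(x + pi/4) + 1

Solve f'(x) = 0 on [0, π]:
  f'(x) = 0 ⇔ 3*sin(x) + 3*cos(x) = -1. Write the left side as R·cos(x + φ) with R = √(3² + (-3)²) = 3*sqrt(2), cos φ = sqrt(2)/2, sin φ = -sqrt(2)/2; then cos(x + φ) = -sqrt(2)/6. Solve for x and keep the solutions lying in [0, π].
  ⇒ x = atan((-1 + sqrt(17))/(-sqrt(17) - 1)) + pi ≈ 2.5941

f''(x) = 3*sqrt(2)*cos(x + pi/4)
Second-derivative test at each critical point:
  f''(2.5941) = -4.1231 < 0 → local maximum

Critical points: x = atan((-1 + sqrt(17))/(-sqrt(17) - 1)) + pi ≈ 2.5941 (local maximum)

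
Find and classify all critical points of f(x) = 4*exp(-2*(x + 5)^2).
f'(x) = 16*(-x - 5)*exp(-2*(x + 5)^2)

Solve f'(x) = 0:
  f'(x) = (-16*x - 80)·exp(-2*(x + 5)^2) and exp(-2*(x + 5)^2) > 0 for every x, so f'(x) = 0 ⇔ -16*x - 80 = 0.
  Factor: -16*x - 80 = -16*(x + 5) = 0.
  ⇒ x = -5

f''(x) = 16*(4*(x + 5)^2 - 1)*exp(-2*(x + 5)^2)
Second-derivative test at each critical point:
  f''(-5) = -16 < 0 → local maximum

Critical points: x = -5 (local maximum)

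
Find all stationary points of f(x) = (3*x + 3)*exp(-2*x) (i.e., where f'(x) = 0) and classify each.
f'(x) = 3*(-2*x - 1)*exp(-2*x)

Solve f'(x) = 0:
  f'(x) = (-6*x - 3)·exp(-2*x) and exp(-2*x) > 0 for every x, so f'(x) = 0 ⇔ -6*x - 3 = 0.
  Factor: -6*x - 3 = -3*(2*x + 1) = 0.
  ⇒ x = -1/2

f''(x) = 12*x*exp(-2*x)
Second-derivative test at each critical point:
  f''(-1/2) = -16.3097 < 0 → local maximum

Critical points: x = -1/2 (local maximum)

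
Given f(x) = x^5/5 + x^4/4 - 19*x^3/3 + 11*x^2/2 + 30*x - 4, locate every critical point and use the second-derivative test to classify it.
f'(x) = x^4 + x^3 - 19*x^2 + 11*x + 30

Solve f'(x) = 0:
  Factor: x^4 + x^3 - 19*x^2 + 11*x + 30 = (x - 3)*(x - 2)*(x + 1)*(x + 5) = 0.
  ⇒ x = -5, -1, 2, 3

f''(x) = 4*x^3 + 3*x^2 - 38*x + 11
Second-derivative test at each critical point:
  f''(-5) = -224 < 0 → local maximum
  f''(-1) = 48 > 0 → local minimum
  f''(2) = -21 < 0 → local maximum
  f''(3) = 32 > 0 → local minimum

Critical points: x = -5 (local maximum); x = -1 (local minimum); x = 2 (local maximum); x = 3 (local minimum)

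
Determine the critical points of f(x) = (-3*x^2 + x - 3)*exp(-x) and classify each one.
f'(x) = (3*x^2 - 7*x + 4)*exp(-x)

Solve f'(x) = 0:
  f'(x) = (3*x^2 - 7*x + 4)·exp(-x) and exp(-x) > 0 for every x, so f'(x) = 0 ⇔ 3*x^2 - 7*x + 4 = 0.
  Factor: 3*x^2 - 7*x + 4 = (x - 1)*(3*x - 4) = 0.
  ⇒ x = 1, 4/3

f''(x) = (-3*x^2 + 13*x - 11)*exp(-x)
Second-derivative test at each critical point:
  f''(1) = -0.3679 < 0 → local maximum
  f''(4/3) = 0.2636 > 0 → local minimum

Critical points: x = 1 (local maximum); x = 4/3 (local minimum)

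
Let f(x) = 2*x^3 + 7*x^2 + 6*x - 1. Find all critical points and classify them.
f'(x) = 6*x^2 + 14*x + 6

Solve f'(x) = 0:
  Factor: 6*x^2 + 14*x + 6 = 2*(3*x^2 + 7*x + 3); 3*x^2 + 7*x + 3 = 0 has no rational roots; quadratic formula: x = (-7 ± √13)/6.
  ⇒ x = -7/6 - sqrt(13)/6 ≈ -1.7676, -7/6 + sqrt(13)/6 ≈ -0.5657

f''(x) = 12*x + 14
Second-derivative test at each critical point:
  f''(-1.7676) = -7.2111 < 0 → local maximum
  f''(-0.5657) = 7.2111 > 0 → local minimum

Critical points: x = -7/6 - sqrt(13)/6 ≈ -1.7676 (local maximum); x = -7/6 + sqrt(13)/6 ≈ -0.5657 (local minimum)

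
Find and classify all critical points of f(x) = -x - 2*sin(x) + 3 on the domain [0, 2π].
f'(x) = -2*cos(x) - 1

Solve f'(x) = 0 on [0, 2π]:
  f'(x) = 0 ⇔ cos(x) = -1/2, i.e. x = ±arccos(-1/2) + 2nπ; keep the solutions lying in [0, 2π].
  ⇒ x = 2*pi/3 ≈ 2.0944, 4*pi/3 ≈ 4.1888

f''(x) = 2*sin(x)
Second-derivative test at each critical point:
  f''(2.0944) = 1.7321 > 0 → local minimum
  f''(4.1888) = -1.7321 < 0 → local maximum

Critical points: x = 2*pi/3 ≈ 2.0944 (local minimum); x = 4*pi/3 ≈ 4.1888 (local maximum)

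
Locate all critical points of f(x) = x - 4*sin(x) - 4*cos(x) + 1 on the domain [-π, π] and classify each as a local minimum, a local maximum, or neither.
f'(x) = -4*sqrt(2)*cos(x + pi/4) + 1

Solve f'(x) = 0 on [-π, π]:
  f'(x) = 0 ⇔ 4*sin(x) - 4*cos(x) = -1. Write the left side as R·cos(x + φ) with R = √((-4)² + (-4)²) = 4*sqrt(2), cos φ = -sqrt(2)/2, sin φ = -sqrt(2)/2; then cos(x + φ) = -sqrt(2)/8. Solve for x and keep the solutions lying in [-π, π].
  ⇒ x = -pi + atan((-sqrt(31) - 1)/(1 - sqrt(31))) ≈ -2.1785, atan((-1 + sqrt(31))/(1 + sqrt(31))) ≈ 0.6077

f''(x) = 4*sqrt(2)*sin(x + pi/4)
Second-derivative test at each critical point:
  f''(-2.1785) = -5.5678 < 0 → local maximum
  f''(0.6077) = 5.5678 > 0 → local minimum

Critical points: x = -pi + atan((-sqrt(31) - 1)/(1 - sqrt(31))) ≈ -2.1785 (local maximum); x = atan((-1 + sqrt(31))/(1 + sqrt(31))) ≈ 0.6077 (local minimum)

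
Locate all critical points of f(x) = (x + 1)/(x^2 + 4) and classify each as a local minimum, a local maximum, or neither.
f'(x) = (x^2 - 2*x*(x + 1) + 4)/(x^2 + 4)^2

Solve f'(x) = 0:
  f'(x) = -(x^2 + 2*x - 4)/(x^2 + 4)^2; the denominator is positive wherever f is defined, so f'(x) = 0 ⇔ -x^2 - 2*x + 4 = 0.
  x^2 + 2*x - 4 = 0 has no rational roots; quadratic formula: x = (-2 ± √20)/2.
  ⇒ x = -sqrt(5) - 1 ≈ -3.2361, -1 + sqrt(5) ≈ 1.2361

f''(x) = 2*(4*x^2*(x + 1) - (3*x + 1)*(x^2 + 4))/(x^2 + 4)^3
Second-derivative test at each critical point:
  f''(-3.2361) = 0.0214 > 0 → local minimum
  f''(1.2361) = -0.1464 < 0 → local maximum

Critical points: x = -sqrt(5) - 1 ≈ -3.2361 (local minimum); x = -1 + sqrt(5) ≈ 1.2361 (local maximum)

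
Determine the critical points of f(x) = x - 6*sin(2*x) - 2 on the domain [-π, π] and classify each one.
f'(x) = 1 - 12*cos(2*x)

Solve f'(x) = 0 on [-π, π]:
  f'(x) = 0 ⇔ cos(2*x) = 1/12, i.e. 2*x = ±arccos(1/12) + 2nπ; keep the solutions lying in [-π, π].
  ⇒ x = -pi + acos(1/12)/2 ≈ -2.3979, -acos(1/12)/2 ≈ -0.7437, acos(1/12)/2 ≈ 0.7437, pi - acos(1/12)/2 ≈ 2.3979

f''(x) = 24*sin(2*x)
Second-derivative test at each critical point:
  f''(-2.3979) = 23.9165 > 0 → local minimum
  f''(-0.7437) = -23.9165 < 0 → local maximum
  f''(0.7437) = 23.9165 > 0 → local minimum
  f''(2.3979) = -23.9165 < 0 → local maximum

Critical points: x = -pi + acos(1/12)/2 ≈ -2.3979 (local minimum); x = -acos(1/12)/2 ≈ -0.7437 (local maximum); x = acos(1/12)/2 ≈ 0.7437 (local minimum); x = pi - acos(1/12)/2 ≈ 2.3979 (local maximum)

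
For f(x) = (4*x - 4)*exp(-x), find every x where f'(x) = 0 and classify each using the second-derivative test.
f'(x) = 4*(2 - x)*exp(-x)

Solve f'(x) = 0:
  f'(x) = (8 - 4*x)·exp(-x) and exp(-x) > 0 for every x, so f'(x) = 0 ⇔ 8 - 4*x = 0.
  Factor: 8 - 4*x = -4*(x - 2) = 0.
  ⇒ x = 2

f''(x) = 4*(x - 3)*exp(-x)
Second-derivative test at each critical point:
  f''(2) = -0.5413 < 0 → local maximum

Critical points: x = 2 (local maximum)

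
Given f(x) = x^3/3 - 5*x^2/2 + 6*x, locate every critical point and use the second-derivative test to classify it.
f'(x) = x^2 - 5*x + 6

Solve f'(x) = 0:
  Factor: x^2 - 5*x + 6 = (x - 3)*(x - 2) = 0.
  ⇒ x = 2, 3

f''(x) = 2*x - 5
Second-derivative test at each critical point:
  f''(2) = -1 < 0 → local maximum
  f''(3) = 1 > 0 → local minimum

Critical points: x = 2 (local maximum); x = 3 (local minimum)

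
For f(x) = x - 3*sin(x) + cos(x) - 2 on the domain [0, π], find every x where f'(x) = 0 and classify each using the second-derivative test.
f'(x) = -sin(x) - 3*cos(x) + 1

Solve f'(x) = 0 on [0, π]:
  f'(x) = 0 ⇔ -sin(x) - 3*cos(x) = -1. Write the left side as R·cos(x + φ) with R = √((-3)² + 1²) = sqrt(10), cos φ = -3*sqrt(10)/10, sin φ = sqrt(10)/10; then cos(x + φ) = -sqrt(10)/10. Solve for x and keep the solutions lying in [0, π].
  ⇒ x = pi/2 ≈ 1.5708

f''(x) = 3*sin(x) - cos(x)
Second-derivative test at each critical point:
  f''(1.5708) = 3 > 0 → local minimum

Critical points: x = pi/2 ≈ 1.5708 (local minimum)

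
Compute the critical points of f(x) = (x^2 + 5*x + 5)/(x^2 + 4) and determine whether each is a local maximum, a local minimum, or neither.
f'(x) = (-5*x^2 - 2*x + 20)/(x^4 + 8*x^2 + 16)

Solve f'(x) = 0:
  f'(x) = -(5*x^2 + 2*x - 20)/(x^2 + 4)^2; the denominator is positive wherever f is defined, so f'(x) = 0 ⇔ -5*x^2 - 2*x + 20 = 0.
  5*x^2 + 2*x - 20 = 0 has no rational roots; quadratic formula: x = (-2 ± √404)/10.
  ⇒ x = -sqrt(101)/5 - 1/5 ≈ -2.2100, -1/5 + sqrt(101)/5 ≈ 1.8100

f''(x) = 2*(5*x^3 + 3*x^2 - 60*x - 4)/(x^6 + 12*x^4 + 48*x^2 + 64)
Second-derivative test at each critical point:
  f''(-2.2100) = 0.2547 > 0 → local minimum
  f''(1.8100) = -0.3797 < 0 → local maximum

Critical points: x = -sqrt(101)/5 - 1/5 ≈ -2.2100 (local minimum); x = -1/5 + sqrt(101)/5 ≈ 1.8100 (local maximum)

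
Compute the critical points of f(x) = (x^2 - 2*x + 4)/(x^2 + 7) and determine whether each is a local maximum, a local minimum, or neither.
f'(x) = 2*(x^2 + 3*x - 7)/(x^4 + 14*x^2 + 49)

Solve f'(x) = 0:
  f'(x) = 2*(x^2 + 3*x - 7)/(x^2 + 7)^2; the denominator is positive wherever f is defined, so f'(x) = 0 ⇔ 2*x^2 + 6*x - 14 = 0.
  Factor: 2*x^2 + 6*x - 14 = 2*(x^2 + 3*x - 7); x^2 + 3*x - 7 = 0 has no rational roots; quadratic formula: x = (-3 ± √37)/2.
  ⇒ x = -sqrt(37)/2 - 3/2 ≈ -4.5414, -3/2 + sqrt(37)/2 ≈ 1.5414

f''(x) = 2*(-2*x^3 - 9*x^2 + 42*x + 21)/(x^6 + 21*x^4 + 147*x^2 + 343)
Second-derivative test at each critical point:
  f''(-4.5414) = -0.0159 < 0 → local maximum
  f''(1.5414) = 0.1384 > 0 → local minimum

Critical points: x = -sqrt(37)/2 - 3/2 ≈ -4.5414 (local maximum); x = -3/2 + sqrt(37)/2 ≈ 1.5414 (local minimum)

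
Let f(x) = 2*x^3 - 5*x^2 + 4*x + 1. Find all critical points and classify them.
f'(x) = 6*x^2 - 10*x + 4

Solve f'(x) = 0:
  Factor: 6*x^2 - 10*x + 4 = 2*(x - 1)*(3*x - 2) = 0.
  ⇒ x = 2/3, 1

f''(x) = 12*x - 10
Second-derivative test at each critical point:
  f''(2/3) = -2 < 0 → local maximum
  f''(1) = 2 > 0 → local minimum

Critical points: x = 2/3 (local maximum); x = 1 (local minimum)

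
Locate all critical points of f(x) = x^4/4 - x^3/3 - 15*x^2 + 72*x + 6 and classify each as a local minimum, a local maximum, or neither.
f'(x) = x^3 - x^2 - 30*x + 72

Solve f'(x) = 0:
  Factor: x^3 - x^2 - 30*x + 72 = (x - 4)*(x - 3)*(x + 6) = 0.
  ⇒ x = -6, 3, 4

f''(x) = 3*x^2 - 2*x - 30
Second-derivative test at each critical point:
  f''(-6) = 90 > 0 → local minimum
  f''(3) = -9 < 0 → local maximum
  f''(4) = 10 > 0 → local minimum

Critical points: x = -6 (local minimum); x = 3 (local maximum); x = 4 (local minimum)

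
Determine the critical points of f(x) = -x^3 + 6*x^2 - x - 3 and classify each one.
f'(x) = -3*x^2 + 12*x - 1

Solve f'(x) = 0:
  3*x^2 - 12*x + 1 = 0 has no rational roots; quadratic formula: x = (12 ± √132)/6.
  ⇒ x = 2 - sqrt(33)/3 ≈ 0.0851, sqrt(33)/3 + 2 ≈ 3.9149

f''(x) = 12 - 6*x
Second-derivative test at each critical point:
  f''(0.0851) = 11.4891 > 0 → local minimum
  f''(3.9149) = -11.4891 < 0 → local maximum

Critical points: x = 2 - sqrt(33)/3 ≈ 0.0851 (local minimum); x = sqrt(33)/3 + 2 ≈ 3.9149 (local maximum)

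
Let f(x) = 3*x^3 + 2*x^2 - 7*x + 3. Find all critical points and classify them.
f'(x) = 9*x^2 + 4*x - 7

Solve f'(x) = 0:
  9*x^2 + 4*x - 7 = 0 has no rational roots; quadratic formula: x = (-4 ± √268)/18.
  ⇒ x = -sqrt(67)/9 - 2/9 ≈ -1.1317, -2/9 + sqrt(67)/9 ≈ 0.6873

f''(x) = 18*x + 4
Second-derivative test at each critical point:
  f''(-1.1317) = -16.3707 < 0 → local maximum
  f''(0.6873) = 16.3707 > 0 → local minimum

Critical points: x = -sqrt(67)/9 - 2/9 ≈ -1.1317 (local maximum); x = -2/9 + sqrt(67)/9 ≈ 0.6873 (local minimum)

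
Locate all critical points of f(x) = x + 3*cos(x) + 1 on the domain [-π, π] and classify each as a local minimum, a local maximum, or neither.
f'(x) = 1 - 3*sin(x)

Solve f'(x) = 0 on [-π, π]:
  f'(x) = 0 ⇔ sin(x) = 1/3, i.e. x = arcsin(1/3) + 2nπ or x = π − arcsin(1/3) + 2nπ; keep the solutions lying in [-π, π].
  ⇒ x = asin(1/3) ≈ 0.3398, pi - asin(1/3) ≈ 2.8018

f''(x) = -3*cos(x)
Second-derivative test at each critical point:
  f''(0.3398) = -2.8284 < 0 → local maximum
  f''(2.8018) = 2.8284 > 0 → local minimum

Critical points: x = asin(1/3) ≈ 0.3398 (local maximum); x = pi - asin(1/3) ≈ 2.8018 (local minimum)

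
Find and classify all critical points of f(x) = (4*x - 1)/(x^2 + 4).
f'(x) = 2*(-2*x^2 + x + 8)/(x^4 + 8*x^2 + 16)

Solve f'(x) = 0:
  f'(x) = -2*(2*x^2 - x - 8)/(x^2 + 4)^2; the denominator is positive wherever f is defined, so f'(x) = 0 ⇔ -4*x^2 + 2*x + 16 = 0.
  Factor: -4*x^2 + 2*x + 16 = -2*(2*x^2 - x - 8); 2*x^2 - x - 8 = 0 has no rational roots; quadratic formula: x = (1 ± √65)/4.
  ⇒ x = 1/4 - sqrt(65)/4 ≈ -1.7656, 1/4 + sqrt(65)/4 ≈ 2.2656

f''(x) = 2*(4*x^2*(4*x - 1) + (1 - 12*x)*(x^2 + 4))/(x^2 + 4)^3
Second-derivative test at each critical point:
  f''(-1.7656) = 0.3183 > 0 → local minimum
  f''(2.2656) = -0.1933 < 0 → local maximum

Critical points: x = 1/4 - sqrt(65)/4 ≈ -1.7656 (local minimum); x = 1/4 + sqrt(65)/4 ≈ 2.2656 (local maximum)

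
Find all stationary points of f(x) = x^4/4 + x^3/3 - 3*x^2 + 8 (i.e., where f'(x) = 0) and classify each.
f'(x) = x*(x^2 + x - 6)

Solve f'(x) = 0:
  Factor: x^3 + x^2 - 6*x = x*(x - 2)*(x + 3) = 0.
  ⇒ x = -3, 0, 2

f''(x) = 3*x^2 + 2*x - 6
Second-derivative test at each critical point:
  f''(-3) = 15 > 0 → local minimum
  f''(0) = -6 < 0 → local maximum
  f''(2) = 10 > 0 → local minimum

Critical points: x = -3 (local minimum); x = 0 (local maximum); x = 2 (local minimum)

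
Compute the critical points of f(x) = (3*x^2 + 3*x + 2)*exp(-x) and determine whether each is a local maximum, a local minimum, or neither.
f'(x) = (-3*x^2 + 3*x + 1)*exp(-x)

Solve f'(x) = 0:
  f'(x) = (-3*x^2 + 3*x + 1)·exp(-x) and exp(-x) > 0 for every x, so f'(x) = 0 ⇔ -3*x^2 + 3*x + 1 = 0.
  3*x^2 - 3*x - 1 = 0 has no rational roots; quadratic formula: x = (3 ± √21)/6.
  ⇒ x = 1/2 - sqrt(21)/6 ≈ -0.2638, 1/2 + sqrt(21)/6 ≈ 1.2638

f''(x) = (3*x^2 - 9*x + 2)*exp(-x)
Second-derivative test at each critical point:
  f''(-0.2638) = 5.9657 > 0 → local minimum
  f''(1.2638) = -1.2950 < 0 → local maximum

Critical points: x = 1/2 - sqrt(21)/6 ≈ -0.2638 (local minimum); x = 1/2 + sqrt(21)/6 ≈ 1.2638 (local maximum)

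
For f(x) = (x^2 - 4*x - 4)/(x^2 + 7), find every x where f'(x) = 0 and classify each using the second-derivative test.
f'(x) = 2*(2*x^2 + 11*x - 14)/(x^4 + 14*x^2 + 49)

Solve f'(x) = 0:
  f'(x) = 2*(2*x^2 + 11*x - 14)/(x^2 + 7)^2; the denominator is positive wherever f is defined, so f'(x) = 0 ⇔ 4*x^2 + 22*x - 28 = 0.
  Factor: 4*x^2 + 22*x - 28 = 2*(2*x^2 + 11*x - 14); 2*x^2 + 11*x - 14 = 0 has no rational roots; quadratic formula: x = (-11 ± √233)/4.
  ⇒ x = -sqrt(233)/4 - 11/4 ≈ -6.5661, -11/4 + sqrt(233)/4 ≈ 1.0661

f''(x) = 2*(-4*x^3 - 33*x^2 + 84*x + 77)/(x^6 + 21*x^4 + 147*x^2 + 343)
Second-derivative test at each critical point:
  f''(-6.5661) = -0.0122 < 0 → local maximum
  f''(1.0661) = 0.4611 > 0 → local minimum

Critical points: x = -sqrt(233)/4 - 11/4 ≈ -6.5661 (local maximum); x = -11/4 + sqrt(233)/4 ≈ 1.0661 (local minimum)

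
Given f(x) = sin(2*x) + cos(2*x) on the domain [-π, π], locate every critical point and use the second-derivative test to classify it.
f'(x) = 2*sqrt(2)*cos(2*x + pi/4)

Solve f'(x) = 0 on [-π, π]:
  f'(x) = 0 ⇔ cos(2*x) = sin(2*x) ⇔ tan(2*x) = 1, i.e. 2*x = arctan(1) + nπ; keep the solutions lying in [-π, π].
  ⇒ x = -7*pi/8 ≈ -2.7489, -3*pi/8 ≈ -1.1781, pi/8 ≈ 0.3927, 5*pi/8 ≈ 1.9635

f''(x) = -4*sqrt(2)*sin(2*x + pi/4)
Second-derivative test at each critical point:
  f''(-2.7489) = -5.6569 < 0 → local maximum
  f''(-1.1781) = 5.6569 > 0 → local minimum
  f''(0.3927) = -5.6569 < 0 → local maximum
  f''(1.9635) = 5.6569 > 0 → local minimum

Critical points: x = -7*pi/8 ≈ -2.7489 (local maximum); x = -3*pi/8 ≈ -1.1781 (local minimum); x = pi/8 ≈ 0.3927 (local maximum); x = 5*pi/8 ≈ 1.9635 (local minimum)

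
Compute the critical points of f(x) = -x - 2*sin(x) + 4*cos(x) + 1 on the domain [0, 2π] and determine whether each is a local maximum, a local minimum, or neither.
f'(x) = -4*sin(x) - 2*cos(x) - 1

Solve f'(x) = 0 on [0, 2π]:
  f'(x) = 0 ⇔ -4*sin(x) - 2*cos(x) = 1. Write the left side as R·cos(x + φ) with R = √((-2)² + 4²) = 2*sqrt(5), cos φ = -sqrt(5)/5, sin φ = 2*sqrt(5)/5; then cos(x + φ) = sqrt(5)/10. Solve for x and keep the solutions lying in [0, 2π].
  ⇒ x = atan((-2 + sqrt(19))/(-2*sqrt(19) - 1)) + pi ≈ 2.9035, atan((-sqrt(19) - 2)/(-1 + 2*sqrt(19))) + 2*pi ≈ 5.5940

f''(x) = 2*sin(x) - 4*cos(x)
Second-derivative test at each critical point:
  f''(2.9035) = 4.3589 > 0 → local minimum
  f''(5.5940) = -4.3589 < 0 → local maximum

Critical points: x = atan((-2 + sqrt(19))/(-2*sqrt(19) - 1)) + pi ≈ 2.9035 (local minimum); x = atan((-sqrt(19) - 2)/(-1 + 2*sqrt(19))) + 2*pi ≈ 5.5940 (local maximum)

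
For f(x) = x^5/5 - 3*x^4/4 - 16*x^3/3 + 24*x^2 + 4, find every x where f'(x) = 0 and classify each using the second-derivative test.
f'(x) = x*(x^3 - 3*x^2 - 16*x + 48)

Solve f'(x) = 0:
  Factor: x^4 - 3*x^3 - 16*x^2 + 48*x = x*(x - 4)*(x - 3)*(x + 4) = 0.
  ⇒ x = -4, 0, 3, 4

f''(x) = 4*x^3 - 9*x^2 - 32*x + 48
Second-derivative test at each critical point:
  f''(-4) = -224 < 0 → local maximum
  f''(0) = 48 > 0 → local minimum
  f''(3) = -21 < 0 → local maximum
  f''(4) = 32 > 0 → local minimum

Critical points: x = -4 (local maximum); x = 0 (local minimum); x = 3 (local maximum); x = 4 (local minimum)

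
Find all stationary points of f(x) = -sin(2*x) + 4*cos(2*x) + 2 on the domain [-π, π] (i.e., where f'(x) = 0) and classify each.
f'(x) = -8*sin(2*x) - 2*cos(2*x)

Solve f'(x) = 0 on [-π, π]:
  f'(x) = 0 ⇔ -cos(2*x) = 4*sin(2*x) ⇔ tan(2*x) = -1/4, i.e. 2*x = arctan(-1/4) + nπ; keep the solutions lying in [-π, π].
  ⇒ x = -pi/2 - atan(1/4)/2 ≈ -1.6933, -atan(1/4)/2 ≈ -0.1225, -atan(1/4)/2 + pi/2 ≈ 1.4483, pi - atan(1/4)/2 ≈ 3.0191

f''(x) = 4*sin(2*x) - 16*cos(2*x)
Second-derivative test at each critical point:
  f''(-1.6933) = 16.4924 > 0 → local minimum
  f''(-0.1225) = -16.4924 < 0 → local maximum
  f''(1.4483) = 16.4924 > 0 → local minimum
  f''(3.0191) = -16.4924 < 0 → local maximum

Critical points: x = -pi/2 - atan(1/4)/2 ≈ -1.6933 (local minimum); x = -atan(1/4)/2 ≈ -0.1225 (local maximum); x = -atan(1/4)/2 + pi/2 ≈ 1.4483 (local minimum); x = pi - atan(1/4)/2 ≈ 3.0191 (local maximum)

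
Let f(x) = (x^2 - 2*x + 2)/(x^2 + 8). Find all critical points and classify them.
f'(x) = 2*(x^2 + 6*x - 8)/(x^4 + 16*x^2 + 64)

Solve f'(x) = 0:
  f'(x) = 2*(x^2 + 6*x - 8)/(x^2 + 8)^2; the denominator is positive wherever f is defined, so f'(x) = 0 ⇔ 2*x^2 + 12*x - 16 = 0.
  Factor: 2*x^2 + 12*x - 16 = 2*(x^2 + 6*x - 8); x^2 + 6*x - 8 = 0 has no rational roots; quadratic formula: x = (-6 ± √68)/2.
  ⇒ x = -sqrt(17) - 3 ≈ -7.1231, -3 + sqrt(17) ≈ 1.1231

f''(x) = 4*(-x^3 - 9*x^2 + 24*x + 24)/(x^6 + 24*x^4 + 192*x^2 + 512)
Second-derivative test at each critical point:
  f''(-7.1231) = -0.0048 < 0 → local maximum
  f''(1.1231) = 0.1923 > 0 → local minimum

Critical points: x = -sqrt(17) - 3 ≈ -7.1231 (local maximum); x = -3 + sqrt(17) ≈ 1.1231 (local minimum)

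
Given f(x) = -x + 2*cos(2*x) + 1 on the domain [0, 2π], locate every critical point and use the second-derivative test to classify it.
f'(x) = -4*sin(2*x) - 1

Solve f'(x) = 0 on [0, 2π]:
  f'(x) = 0 ⇔ sin(2*x) = -1/4, i.e. 2*x = arcsin(-1/4) + 2nπ or 2*x = π − arcsin(-1/4) + 2nπ; keep the solutions lying in [0, 2π].
  ⇒ x = asin(1/4)/2 + pi/2 ≈ 1.6971, pi - asin(1/4)/2 ≈ 3.0153, asin(1/4)/2 + 3*pi/2 ≈ 4.8387, -asin(1/4)/2 + 2*pi ≈ 6.1568

f''(x) = -8*cos(2*x)
Second-derivative test at each critical point:
  f''(1.6971) = 7.7460 > 0 → local minimum
  f''(3.0153) = -7.7460 < 0 → local maximum
  f''(4.8387) = 7.7460 > 0 → local minimum
  f''(6.1568) = -7.7460 < 0 → local maximum

Critical points: x = asin(1/4)/2 + pi/2 ≈ 1.6971 (local minimum); x = pi - asin(1/4)/2 ≈ 3.0153 (local maximum); x = asin(1/4)/2 + 3*pi/2 ≈ 4.8387 (local minimum); x = -asin(1/4)/2 + 2*pi ≈ 6.1568 (local maximum)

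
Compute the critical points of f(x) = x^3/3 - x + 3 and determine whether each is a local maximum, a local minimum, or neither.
f'(x) = x^2 - 1

Solve f'(x) = 0:
  Factor: x^2 - 1 = (x - 1)*(x + 1) = 0.
  ⇒ x = -1, 1

f''(x) = 2*x
Second-derivative test at each critical point:
  f''(-1) = -2 < 0 → local maximum
  f''(1) = 2 > 0 → local minimum

Critical points: x = -1 (local maximum); x = 1 (local minimum)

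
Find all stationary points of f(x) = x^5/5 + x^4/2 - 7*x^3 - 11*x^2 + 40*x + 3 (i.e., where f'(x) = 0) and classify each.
f'(x) = x^4 + 2*x^3 - 21*x^2 - 22*x + 40

Solve f'(x) = 0:
  Factor: x^4 + 2*x^3 - 21*x^2 - 22*x + 40 = (x - 4)*(x - 1)*(x + 2)*(x + 5) = 0.
  ⇒ x = -5, -2, 1, 4

f''(x) = 4*x^3 + 6*x^2 - 42*x - 22
Second-derivative test at each critical point:
  f''(-5) = -162 < 0 → local maximum
  f''(-2) = 54 > 0 → local minimum
  f''(1) = -54 < 0 → local maximum
  f''(4) = 162 > 0 → local minimum

Critical points: x = -5 (local maximum); x = -2 (local minimum); x = 1 (local maximum); x = 4 (local minimum)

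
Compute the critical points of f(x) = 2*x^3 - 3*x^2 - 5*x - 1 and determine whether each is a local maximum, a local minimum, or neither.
f'(x) = 6*x^2 - 6*x - 5

Solve f'(x) = 0:
  6*x^2 - 6*x - 5 = 0 has no rational roots; quadratic formula: x = (6 ± √156)/12.
  ⇒ x = 1/2 - sqrt(39)/6 ≈ -0.5408, 1/2 + sqrt(39)/6 ≈ 1.5408

f''(x) = 12*x - 6
Second-derivative test at each critical point:
  f''(-0.5408) = -12.4900 < 0 → local maximum
  f''(1.5408) = 12.4900 > 0 → local minimum

Critical points: x = 1/2 - sqrt(39)/6 ≈ -0.5408 (local maximum); x = 1/2 + sqrt(39)/6 ≈ 1.5408 (local minimum)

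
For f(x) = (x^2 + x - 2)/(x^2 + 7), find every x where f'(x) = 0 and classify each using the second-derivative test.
f'(x) = (-x^2 + 18*x + 7)/(x^4 + 14*x^2 + 49)

Solve f'(x) = 0:
  f'(x) = -(x^2 - 18*x - 7)/(x^2 + 7)^2; the denominator is positive wherever f is defined, so f'(x) = 0 ⇔ -x^2 + 18*x + 7 = 0.
  x^2 - 18*x - 7 = 0 has no rational roots; quadratic formula: x = (18 ± √352)/2.
  ⇒ x = 9 - 2*sqrt(22) ≈ -0.3808, 9 + 2*sqrt(22) ≈ 18.3808

f''(x) = 2*(x^3 - 27*x^2 - 21*x + 63)/(x^6 + 21*x^4 + 147*x^2 + 343)
Second-derivative test at each critical point:
  f''(-0.3808) = 0.3675 > 0 → local minimum
  f''(18.3808) = -1.578e-04 < 0 → local maximum

Critical points: x = 9 - 2*sqrt(22) ≈ -0.3808 (local minimum); x = 9 + 2*sqrt(22) ≈ 18.3808 (local maximum)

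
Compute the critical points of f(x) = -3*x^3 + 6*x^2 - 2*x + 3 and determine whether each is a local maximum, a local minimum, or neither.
f'(x) = -9*x^2 + 12*x - 2

Solve f'(x) = 0:
  9*x^2 - 12*x + 2 = 0 has no rational roots; quadratic formula: x = (12 ± √72)/18.
  ⇒ x = 2/3 - sqrt(2)/3 ≈ 0.1953, sqrt(2)/3 + 2/3 ≈ 1.1381

f''(x) = 12 - 18*x
Second-derivative test at each critical point:
  f''(0.1953) = 8.4853 > 0 → local minimum
  f''(1.1381) = -8.4853 < 0 → local maximum

Critical points: x = 2/3 - sqrt(2)/3 ≈ 0.1953 (local minimum); x = sqrt(2)/3 + 2/3 ≈ 1.1381 (local maximum)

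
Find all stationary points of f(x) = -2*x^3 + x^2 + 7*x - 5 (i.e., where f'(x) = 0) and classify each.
f'(x) = -6*x^2 + 2*x + 7

Solve f'(x) = 0:
  6*x^2 - 2*x - 7 = 0 has no rational roots; quadratic formula: x = (2 ± √172)/12.
  ⇒ x = 1/6 - sqrt(43)/6 ≈ -0.9262, 1/6 + sqrt(43)/6 ≈ 1.2596

f''(x) = 2 - 12*x
Second-derivative test at each critical point:
  f''(-0.9262) = 13.1149 > 0 → local minimum
  f''(1.2596) = -13.1149 < 0 → local maximum

Critical points: x = 1/6 - sqrt(43)/6 ≈ -0.9262 (local minimum); x = 1/6 + sqrt(43)/6 ≈ 1.2596 (local maximum)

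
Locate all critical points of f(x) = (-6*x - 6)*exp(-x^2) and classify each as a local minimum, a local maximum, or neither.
f'(x) = 6*(2*x*(x + 1) - 1)*exp(-x^2)

Solve f'(x) = 0:
  f'(x) = (12*x^2 + 12*x - 6)·exp(-x^2) and exp(-x^2) > 0 for every x, so f'(x) = 0 ⇔ 12*x^2 + 12*x - 6 = 0.
  Factor: 12*x^2 + 12*x - 6 = 6*(2*x^2 + 2*x - 1); 2*x^2 + 2*x - 1 = 0 has no rational roots; quadratic formula: x = (-2 ± √12)/4.
  ⇒ x = -sqrt(3)/2 - 1/2 ≈ -1.3660, -1/2 + sqrt(3)/2 ≈ 0.3660

f''(x) = 12*(-2*x^2*(x + 1) + 3*x + 1)*exp(-x^2)
Second-derivative test at each critical point:
  f''(-1.3660) = -3.2162 < 0 → local maximum
  f''(0.3660) = 18.1785 > 0 → local minimum

Critical points: x = -sqrt(3)/2 - 1/2 ≈ -1.3660 (local maximum); x = -1/2 + sqrt(3)/2 ≈ 0.3660 (local minimum)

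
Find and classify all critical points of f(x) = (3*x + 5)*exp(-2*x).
f'(x) = (-6*x - 7)*exp(-2*x)

Solve f'(x) = 0:
  f'(x) = (-6*x - 7)·exp(-2*x) and exp(-2*x) > 0 for every x, so f'(x) = 0 ⇔ -6*x - 7 = 0.
  -6*x - 7 = 0.
  ⇒ x = -7/6

f''(x) = 4*(3*x + 2)*exp(-2*x)
Second-derivative test at each critical point:
  f''(-7/6) = -61.8736 < 0 → local maximum

Critical points: x = -7/6 (local maximum)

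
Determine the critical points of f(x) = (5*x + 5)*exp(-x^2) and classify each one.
f'(x) = 5*(-2*x*(x + 1) + 1)*exp(-x^2)

Solve f'(x) = 0:
  f'(x) = (-10*x^2 - 10*x + 5)·exp(-x^2) and exp(-x^2) > 0 for every x, so f'(x) = 0 ⇔ -10*x^2 - 10*x + 5 = 0.
  Factor: -10*x^2 - 10*x + 5 = -5*(2*x^2 + 2*x - 1); 2*x^2 + 2*x - 1 = 0 has no rational roots; quadratic formula: x = (-2 ± √12)/4.
  ⇒ x = -sqrt(3)/2 - 1/2 ≈ -1.3660, -1/2 + sqrt(3)/2 ≈ 0.3660

f''(x) = 10*(2*x^2*(x + 1) - 3*x - 1)*exp(-x^2)
Second-derivative test at each critical point:
  f''(-1.3660) = 2.6801 > 0 → local minimum
  f''(0.3660) = -15.1487 < 0 → local maximum

Critical points: x = -sqrt(3)/2 - 1/2 ≈ -1.3660 (local minimum); x = -1/2 + sqrt(3)/2 ≈ 0.3660 (local maximum)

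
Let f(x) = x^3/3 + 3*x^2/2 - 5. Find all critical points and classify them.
f'(x) = x*(x + 3)

Solve f'(x) = 0:
  Factor: x^2 + 3*x = x*(x + 3) = 0.
  ⇒ x = -3, 0

f''(x) = 2*x + 3
Second-derivative test at each critical point:
  f''(-3) = -3 < 0 → local maximum
  f''(0) = 3 > 0 → local minimum

Critical points: x = -3 (local maximum); x = 0 (local minimum)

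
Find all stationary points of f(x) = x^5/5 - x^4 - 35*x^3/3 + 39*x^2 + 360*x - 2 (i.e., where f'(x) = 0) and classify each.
f'(x) = x^4 - 4*x^3 - 35*x^2 + 78*x + 360

Solve f'(x) = 0:
  Factor: x^4 - 4*x^3 - 35*x^2 + 78*x + 360 = (x - 6)*(x - 5)*(x + 3)*(x + 4) = 0.
  ⇒ x = -4, -3, 5, 6

f''(x) = 4*x^3 - 12*x^2 - 70*x + 78
Second-derivative test at each critical point:
  f''(-4) = -90 < 0 → local maximum
  f''(-3) = 72 > 0 → local minimum
  f''(5) = -72 < 0 → local maximum
  f''(6) = 90 > 0 → local minimum

Critical points: x = -4 (local maximum); x = -3 (local minimum); x = 5 (local maximum); x = 6 (local minimum)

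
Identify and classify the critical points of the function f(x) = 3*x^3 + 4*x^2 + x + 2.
f'(x) = 9*x^2 + 8*x + 1

Solve f'(x) = 0:
  9*x^2 + 8*x + 1 = 0 has no rational roots; quadratic formula: x = (-8 ± √28)/18.
  ⇒ x = -4/9 - sqrt(7)/9 ≈ -0.7384, -4/9 + sqrt(7)/9 ≈ -0.1505

f''(x) = 18*x + 8
Second-derivative test at each critical point:
  f''(-0.7384) = -5.2915 < 0 → local maximum
  f''(-0.1505) = 5.2915 > 0 → local minimum

Critical points: x = -4/9 - sqrt(7)/9 ≈ -0.7384 (local maximum); x = -4/9 + sqrt(7)/9 ≈ -0.1505 (local minimum)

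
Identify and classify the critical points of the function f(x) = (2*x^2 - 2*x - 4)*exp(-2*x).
f'(x) = 2*(-2*x^2 + 4*x + 3)*exp(-2*x)

Solve f'(x) = 0:
  f'(x) = (-4*x^2 + 8*x + 6)·exp(-2*x) and exp(-2*x) > 0 for every x, so f'(x) = 0 ⇔ -4*x^2 + 8*x + 6 = 0.
  Factor: -4*x^2 + 8*x + 6 = -2*(2*x^2 - 4*x - 3); 2*x^2 - 4*x - 3 = 0 has no rational roots; quadratic formula: x = (4 ± √40)/4.
  ⇒ x = 1 - sqrt(10)/2 ≈ -0.5811, 1 + sqrt(10)/2 ≈ 2.5811

f''(x) = 4*(2*x^2 - 6*x - 1)*exp(-2*x)
Second-derivative test at each critical point:
  f''(-0.5811) = 40.4418 > 0 → local minimum
  f''(2.5811) = -0.0725 < 0 → local maximum

Critical points: x = 1 - sqrt(10)/2 ≈ -0.5811 (local minimum); x = 1 + sqrt(10)/2 ≈ 2.5811 (local maximum)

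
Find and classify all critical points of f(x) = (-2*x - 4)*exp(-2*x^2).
f'(x) = 2*(4*x*(x + 2) - 1)*exp(-2*x^2)

Solve f'(x) = 0:
  f'(x) = (8*x^2 + 16*x - 2)·exp(-2*x^2) and exp(-2*x^2) > 0 for every x, so f'(x) = 0 ⇔ 8*x^2 + 16*x - 2 = 0.
  Factor: 8*x^2 + 16*x - 2 = 2*(4*x^2 + 8*x - 1); 4*x^2 + 8*x - 1 = 0 has no rational roots; quadratic formula: x = (-8 ± √80)/8.
  ⇒ x = -sqrt(5)/2 - 1 ≈ -2.1180, -1 + sqrt(5)/2 ≈ 0.1180

f''(x) = 8*(-4*x^2*(x + 2) + 3*x + 2)*exp(-2*x^2)
Second-derivative test at each critical point:
  f''(-2.1180) = -0.0023 < 0 → local maximum
  f''(0.1180) = 17.3970 > 0 → local minimum

Critical points: x = -sqrt(5)/2 - 1 ≈ -2.1180 (local maximum); x = -1 + sqrt(5)/2 ≈ 0.1180 (local minimum)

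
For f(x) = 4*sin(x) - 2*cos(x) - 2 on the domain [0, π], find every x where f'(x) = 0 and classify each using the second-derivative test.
f'(x) = 2*sin(x) + 4*cos(x)

Solve f'(x) = 0 on [0, π]:
  f'(x) = 0 ⇔ 4*cos(x) = -2*sin(x) ⇔ tan(x) = -2, i.e. x = arctan(-2) + nπ; keep the solutions lying in [0, π].
  ⇒ x = pi - atan(2) ≈ 2.0344

f''(x) = -4*sin(x) + 2*cos(x)
Second-derivative test at each critical point:
  f''(2.0344) = -4.4721 < 0 → local maximum

Critical points: x = pi - atan(2) ≈ 2.0344 (local maximum)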